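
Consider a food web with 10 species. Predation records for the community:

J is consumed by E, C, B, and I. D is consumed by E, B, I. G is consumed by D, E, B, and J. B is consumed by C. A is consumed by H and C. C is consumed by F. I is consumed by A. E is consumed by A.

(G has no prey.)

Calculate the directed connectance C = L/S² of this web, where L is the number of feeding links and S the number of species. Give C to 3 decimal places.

C = 0.170

The web has S = 10 species and L = 17 feeding links.
C = L / S² = 17 / 100 = 0.1700 ≈ 0.170.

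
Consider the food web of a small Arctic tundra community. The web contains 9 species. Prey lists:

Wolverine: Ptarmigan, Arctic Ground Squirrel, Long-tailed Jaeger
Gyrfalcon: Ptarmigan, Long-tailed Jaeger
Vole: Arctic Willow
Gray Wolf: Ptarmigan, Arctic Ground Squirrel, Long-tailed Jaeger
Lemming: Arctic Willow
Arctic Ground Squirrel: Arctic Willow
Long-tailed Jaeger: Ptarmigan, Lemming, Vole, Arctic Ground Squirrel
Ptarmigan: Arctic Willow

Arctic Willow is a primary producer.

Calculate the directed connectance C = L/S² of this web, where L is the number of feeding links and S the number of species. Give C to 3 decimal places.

The web has S = 9 species and L = 16 feeding links.
C = L / S² = 16 / 81 = 0.1975 ≈ 0.198.

C = 0.198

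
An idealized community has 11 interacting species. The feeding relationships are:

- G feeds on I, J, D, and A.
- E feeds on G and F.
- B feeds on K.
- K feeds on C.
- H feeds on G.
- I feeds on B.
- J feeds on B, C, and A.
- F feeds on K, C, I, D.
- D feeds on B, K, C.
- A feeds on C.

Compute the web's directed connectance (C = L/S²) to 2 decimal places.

C = 0.17

The web has S = 11 species and L = 21 feeding links.
C = L / S² = 21 / 121 = 0.1736 ≈ 0.17.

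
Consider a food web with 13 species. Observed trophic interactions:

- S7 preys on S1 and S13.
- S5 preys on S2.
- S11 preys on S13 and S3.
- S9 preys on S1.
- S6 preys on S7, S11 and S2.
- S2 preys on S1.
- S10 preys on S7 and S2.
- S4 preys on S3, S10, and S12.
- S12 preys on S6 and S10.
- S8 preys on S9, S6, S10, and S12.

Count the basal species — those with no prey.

3

Basal species (no prey listed): S13, S1, S3.
Count: 3.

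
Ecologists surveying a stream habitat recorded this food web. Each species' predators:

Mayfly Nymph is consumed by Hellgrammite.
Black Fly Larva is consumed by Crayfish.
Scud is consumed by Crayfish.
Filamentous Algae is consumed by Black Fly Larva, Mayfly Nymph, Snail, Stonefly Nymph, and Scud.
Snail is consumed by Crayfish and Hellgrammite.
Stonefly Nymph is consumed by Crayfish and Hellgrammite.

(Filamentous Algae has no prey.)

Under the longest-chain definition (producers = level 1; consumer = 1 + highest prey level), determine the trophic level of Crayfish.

Filamentous Algae is a producer → level 1.
Stonefly Nymph eats Filamentous Algae → level 2.
Crayfish eats Stonefly Nymph (level 2); other prey at levels: Black Fly Larva 2, Scud 2, Snail 2 → level 3.

Trophic level 3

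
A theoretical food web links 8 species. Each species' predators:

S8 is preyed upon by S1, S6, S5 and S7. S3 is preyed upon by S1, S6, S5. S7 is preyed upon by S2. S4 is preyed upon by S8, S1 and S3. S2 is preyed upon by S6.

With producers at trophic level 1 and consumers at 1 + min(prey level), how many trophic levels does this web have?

Producers (level 1): S4.
Following each consumer down to its lowest-level prey: S4 → S8 → S7 → S2 (levels 1 through 4).
All prey of S2 (S7 3) are at level 3 or above, so S2 is at level 1 + 3 = 4.
Every consumer has at least one prey at level 3 or below, so none exceeds level 4.

4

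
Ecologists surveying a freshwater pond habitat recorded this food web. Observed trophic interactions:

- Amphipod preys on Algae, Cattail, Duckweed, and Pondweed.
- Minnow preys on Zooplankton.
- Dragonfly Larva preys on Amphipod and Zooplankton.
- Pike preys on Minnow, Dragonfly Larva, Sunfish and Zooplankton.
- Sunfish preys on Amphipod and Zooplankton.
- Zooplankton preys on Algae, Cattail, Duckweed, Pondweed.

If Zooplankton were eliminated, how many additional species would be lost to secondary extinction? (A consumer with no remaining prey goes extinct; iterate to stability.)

1

Remove Zooplankton.
Round 1: Minnow (all prey gone) → extinct.
No further losses. Total secondary extinctions: 1.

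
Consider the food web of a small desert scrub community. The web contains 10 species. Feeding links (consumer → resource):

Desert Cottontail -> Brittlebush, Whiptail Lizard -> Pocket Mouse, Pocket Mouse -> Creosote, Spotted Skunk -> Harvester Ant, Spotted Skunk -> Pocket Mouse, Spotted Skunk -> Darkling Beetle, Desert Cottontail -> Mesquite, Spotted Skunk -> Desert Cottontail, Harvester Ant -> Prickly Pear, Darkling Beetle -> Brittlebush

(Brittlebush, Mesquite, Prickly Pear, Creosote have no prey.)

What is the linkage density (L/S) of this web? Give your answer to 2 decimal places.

There are L = 10 links among S = 10 species.
L/S = 10/10 = 1.0000 ≈ 1.00.

L/S = 1.00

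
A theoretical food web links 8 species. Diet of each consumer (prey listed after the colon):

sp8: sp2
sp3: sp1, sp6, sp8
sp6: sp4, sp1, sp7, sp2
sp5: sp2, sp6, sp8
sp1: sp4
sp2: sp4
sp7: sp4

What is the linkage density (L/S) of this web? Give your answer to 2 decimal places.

There are L = 14 links among S = 8 species.
L/S = 14/8 = 1.7500 ≈ 1.75.

L/S = 1.75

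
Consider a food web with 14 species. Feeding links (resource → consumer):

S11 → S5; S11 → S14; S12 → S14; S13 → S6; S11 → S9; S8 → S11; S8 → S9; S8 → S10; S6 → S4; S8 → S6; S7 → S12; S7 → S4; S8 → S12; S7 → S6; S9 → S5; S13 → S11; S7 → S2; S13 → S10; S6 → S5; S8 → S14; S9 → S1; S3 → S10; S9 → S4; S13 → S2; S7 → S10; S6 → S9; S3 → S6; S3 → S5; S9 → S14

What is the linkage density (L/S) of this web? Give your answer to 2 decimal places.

L/S = 2.07

There are L = 29 links among S = 14 species.
L/S = 29/14 = 2.0714 ≈ 2.07.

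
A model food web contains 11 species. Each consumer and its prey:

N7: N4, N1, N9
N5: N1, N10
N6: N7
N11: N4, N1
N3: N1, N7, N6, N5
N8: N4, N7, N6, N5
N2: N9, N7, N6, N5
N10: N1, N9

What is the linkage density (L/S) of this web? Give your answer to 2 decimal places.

L/S = 2.00

There are L = 22 links among S = 11 species.
L/S = 22/11 = 2.0000 ≈ 2.00.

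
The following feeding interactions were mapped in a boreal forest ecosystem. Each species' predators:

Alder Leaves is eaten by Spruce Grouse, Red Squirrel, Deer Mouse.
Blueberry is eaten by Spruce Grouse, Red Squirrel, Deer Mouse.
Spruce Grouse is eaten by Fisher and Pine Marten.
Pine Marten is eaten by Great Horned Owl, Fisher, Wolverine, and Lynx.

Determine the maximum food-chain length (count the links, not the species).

One longest chain: Blueberry → Spruce Grouse → Pine Marten → Fisher.
It has 4 species and 3 links.

3 links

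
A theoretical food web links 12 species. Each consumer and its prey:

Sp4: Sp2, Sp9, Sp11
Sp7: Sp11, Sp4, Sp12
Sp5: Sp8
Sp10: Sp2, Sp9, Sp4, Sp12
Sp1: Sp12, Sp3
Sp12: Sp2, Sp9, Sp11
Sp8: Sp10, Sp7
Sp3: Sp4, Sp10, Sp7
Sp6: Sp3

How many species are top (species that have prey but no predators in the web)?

3

Top species (has prey, but nothing eats it): Sp1, Sp6, Sp5.
Count: 3.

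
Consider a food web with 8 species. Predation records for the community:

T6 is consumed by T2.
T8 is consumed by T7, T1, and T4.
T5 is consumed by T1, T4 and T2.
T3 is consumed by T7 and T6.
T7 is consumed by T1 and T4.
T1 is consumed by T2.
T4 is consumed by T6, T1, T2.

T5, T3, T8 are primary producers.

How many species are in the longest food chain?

One longest chain: T3 → T7 → T4 → T6 → T2.
It has 5 species and 4 links.

5 species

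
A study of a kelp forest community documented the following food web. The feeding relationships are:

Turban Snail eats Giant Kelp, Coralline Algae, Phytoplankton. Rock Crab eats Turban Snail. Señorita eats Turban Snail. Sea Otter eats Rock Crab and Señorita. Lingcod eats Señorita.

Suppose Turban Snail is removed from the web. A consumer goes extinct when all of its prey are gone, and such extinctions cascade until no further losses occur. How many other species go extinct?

4

Remove Turban Snail.
Round 1: Señorita (all prey gone), Rock Crab (all prey gone) → extinct.
Round 2: Sea Otter (all prey gone), Lingcod (all prey gone) → extinct.
No further losses. Total secondary extinctions: 4.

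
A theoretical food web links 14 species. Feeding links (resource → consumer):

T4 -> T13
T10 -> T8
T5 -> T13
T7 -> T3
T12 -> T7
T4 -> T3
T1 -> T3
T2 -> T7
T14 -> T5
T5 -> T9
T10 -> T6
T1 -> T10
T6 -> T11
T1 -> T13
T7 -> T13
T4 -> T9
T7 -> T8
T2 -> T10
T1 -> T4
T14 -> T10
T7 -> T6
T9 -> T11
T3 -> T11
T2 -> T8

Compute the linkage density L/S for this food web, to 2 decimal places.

There are L = 24 links among S = 14 species.
L/S = 24/14 = 1.7143 ≈ 1.71.

L/S = 1.71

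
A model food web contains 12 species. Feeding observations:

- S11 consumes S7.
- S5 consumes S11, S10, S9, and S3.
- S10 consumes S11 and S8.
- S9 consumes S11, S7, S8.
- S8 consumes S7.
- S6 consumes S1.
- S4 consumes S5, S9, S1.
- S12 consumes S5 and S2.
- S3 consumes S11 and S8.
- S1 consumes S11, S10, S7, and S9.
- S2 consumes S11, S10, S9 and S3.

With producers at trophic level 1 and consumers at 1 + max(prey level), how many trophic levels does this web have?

Producers (level 1): S7.
S7 → S11 → S10 → S1 → S4 gives S4 level 5.
No species has a prey at level 5, so no species reaches level 6.

5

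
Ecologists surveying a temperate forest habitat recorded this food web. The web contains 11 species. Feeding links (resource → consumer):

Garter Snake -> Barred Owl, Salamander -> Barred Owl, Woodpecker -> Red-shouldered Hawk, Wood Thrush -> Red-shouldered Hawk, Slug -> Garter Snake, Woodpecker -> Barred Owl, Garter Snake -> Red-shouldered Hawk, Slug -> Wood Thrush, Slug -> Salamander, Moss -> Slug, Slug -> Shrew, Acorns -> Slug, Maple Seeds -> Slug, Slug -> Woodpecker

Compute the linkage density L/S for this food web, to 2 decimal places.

L/S = 1.27

There are L = 14 links among S = 11 species.
L/S = 14/11 = 1.2727 ≈ 1.27.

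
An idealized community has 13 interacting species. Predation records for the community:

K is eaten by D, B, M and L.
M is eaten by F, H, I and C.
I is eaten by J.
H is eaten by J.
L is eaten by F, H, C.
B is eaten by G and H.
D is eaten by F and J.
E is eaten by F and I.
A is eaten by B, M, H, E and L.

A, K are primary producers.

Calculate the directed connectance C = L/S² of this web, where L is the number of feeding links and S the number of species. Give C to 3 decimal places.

C = 0.142

The web has S = 13 species and L = 24 feeding links.
C = L / S² = 24 / 169 = 0.1420 ≈ 0.142.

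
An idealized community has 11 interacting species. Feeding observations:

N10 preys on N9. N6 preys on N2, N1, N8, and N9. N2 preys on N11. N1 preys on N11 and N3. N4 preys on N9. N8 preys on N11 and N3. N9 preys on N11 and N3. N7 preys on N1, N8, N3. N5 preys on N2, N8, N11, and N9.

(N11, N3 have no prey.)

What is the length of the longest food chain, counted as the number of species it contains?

One longest chain: N11 → N9 → N10.
It has 3 species and 2 links.

3 species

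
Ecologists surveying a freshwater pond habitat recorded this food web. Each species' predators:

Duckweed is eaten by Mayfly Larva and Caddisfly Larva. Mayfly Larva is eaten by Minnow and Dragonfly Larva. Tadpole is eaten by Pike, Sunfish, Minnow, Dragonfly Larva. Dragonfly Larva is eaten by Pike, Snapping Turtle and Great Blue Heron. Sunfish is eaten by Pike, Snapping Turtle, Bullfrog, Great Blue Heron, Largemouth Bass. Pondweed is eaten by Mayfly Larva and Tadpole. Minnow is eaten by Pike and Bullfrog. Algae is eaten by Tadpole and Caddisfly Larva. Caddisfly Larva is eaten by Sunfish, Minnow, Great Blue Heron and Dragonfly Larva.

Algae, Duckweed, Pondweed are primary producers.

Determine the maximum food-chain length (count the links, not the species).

One longest chain: Algae → Tadpole → Sunfish → Largemouth Bass.
It has 4 species and 3 links.

3 links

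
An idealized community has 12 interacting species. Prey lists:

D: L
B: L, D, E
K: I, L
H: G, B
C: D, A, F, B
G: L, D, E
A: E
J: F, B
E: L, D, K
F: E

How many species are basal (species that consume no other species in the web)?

2

Basal species (no prey listed): I, L.
Count: 2.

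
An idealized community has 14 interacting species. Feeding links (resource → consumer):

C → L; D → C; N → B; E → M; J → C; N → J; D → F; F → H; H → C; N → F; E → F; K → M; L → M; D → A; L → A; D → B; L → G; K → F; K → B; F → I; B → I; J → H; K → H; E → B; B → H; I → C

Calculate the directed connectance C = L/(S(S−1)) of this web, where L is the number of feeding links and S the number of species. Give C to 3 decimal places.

The web has S = 14 species and L = 26 feeding links.
C = L / (S(S−1)) = 26 / 182 = 0.1429 ≈ 0.143.

C = 0.143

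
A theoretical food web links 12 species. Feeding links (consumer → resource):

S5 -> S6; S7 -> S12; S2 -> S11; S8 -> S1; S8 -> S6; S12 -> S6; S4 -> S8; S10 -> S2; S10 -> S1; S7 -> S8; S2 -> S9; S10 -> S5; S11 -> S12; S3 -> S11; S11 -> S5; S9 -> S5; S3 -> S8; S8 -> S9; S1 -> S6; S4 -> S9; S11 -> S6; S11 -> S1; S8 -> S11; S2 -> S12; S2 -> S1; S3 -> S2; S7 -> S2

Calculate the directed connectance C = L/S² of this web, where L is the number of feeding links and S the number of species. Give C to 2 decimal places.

C = 0.19

The web has S = 12 species and L = 27 feeding links.
C = L / S² = 27 / 144 = 0.1875 ≈ 0.19.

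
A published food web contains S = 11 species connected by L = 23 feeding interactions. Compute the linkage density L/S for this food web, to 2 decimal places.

There are L = 23 links among S = 11 species.
L/S = 23/11 = 2.0909 ≈ 2.09.

L/S = 2.09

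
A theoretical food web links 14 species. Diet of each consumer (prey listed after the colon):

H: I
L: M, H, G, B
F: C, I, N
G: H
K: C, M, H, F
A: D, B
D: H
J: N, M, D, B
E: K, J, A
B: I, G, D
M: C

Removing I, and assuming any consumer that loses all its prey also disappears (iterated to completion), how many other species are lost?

Remove I.
Round 1: H (all prey gone) → extinct.
Round 2: G (all prey gone), D (all prey gone) → extinct.
Round 3: B (all prey gone) → extinct.
Round 4: A (all prey gone) → extinct.
No further losses. Total secondary extinctions: 5.

5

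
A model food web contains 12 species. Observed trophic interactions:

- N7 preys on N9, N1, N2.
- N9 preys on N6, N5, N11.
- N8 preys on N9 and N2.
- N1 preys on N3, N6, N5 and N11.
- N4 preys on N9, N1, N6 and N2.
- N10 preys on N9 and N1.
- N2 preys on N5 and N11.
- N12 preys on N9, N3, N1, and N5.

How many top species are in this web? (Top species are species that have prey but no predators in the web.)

5

Top species (has prey, but nothing eats it): N12, N4, N7, N10, N8.
Count: 5.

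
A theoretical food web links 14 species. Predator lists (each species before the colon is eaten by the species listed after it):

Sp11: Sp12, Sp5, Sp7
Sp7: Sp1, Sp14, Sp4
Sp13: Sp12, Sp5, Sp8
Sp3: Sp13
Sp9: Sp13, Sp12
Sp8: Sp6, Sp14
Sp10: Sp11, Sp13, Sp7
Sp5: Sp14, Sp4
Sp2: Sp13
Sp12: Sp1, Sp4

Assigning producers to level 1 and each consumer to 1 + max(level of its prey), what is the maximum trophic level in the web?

Producers (level 1): Sp3, Sp10, Sp2, Sp9.
Sp10 → Sp11 → Sp7 → Sp14 gives Sp14 level 4.
No species has a prey at level 4, so no species reaches level 5.

4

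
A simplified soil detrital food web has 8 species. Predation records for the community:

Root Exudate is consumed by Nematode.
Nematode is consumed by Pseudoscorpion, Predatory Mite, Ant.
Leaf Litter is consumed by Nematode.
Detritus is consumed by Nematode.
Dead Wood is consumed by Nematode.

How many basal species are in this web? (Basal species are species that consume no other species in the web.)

4

Basal species (no prey listed): Leaf Litter, Root Exudate, Dead Wood, Detritus.
Count: 4.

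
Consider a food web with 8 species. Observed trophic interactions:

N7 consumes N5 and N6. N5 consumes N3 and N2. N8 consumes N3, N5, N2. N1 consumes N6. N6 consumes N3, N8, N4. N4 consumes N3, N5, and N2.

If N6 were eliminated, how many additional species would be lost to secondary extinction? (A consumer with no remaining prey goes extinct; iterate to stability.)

1

Remove N6.
Round 1: N1 (all prey gone) → extinct.
No further losses. Total secondary extinctions: 1.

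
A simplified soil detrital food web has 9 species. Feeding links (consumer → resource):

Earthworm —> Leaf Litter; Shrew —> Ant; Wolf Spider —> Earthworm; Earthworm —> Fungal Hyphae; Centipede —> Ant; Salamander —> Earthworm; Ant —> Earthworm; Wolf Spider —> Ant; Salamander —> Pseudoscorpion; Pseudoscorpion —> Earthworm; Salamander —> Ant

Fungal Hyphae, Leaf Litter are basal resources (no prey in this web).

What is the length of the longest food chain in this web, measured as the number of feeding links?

One longest chain: Fungal Hyphae → Earthworm → Ant → Wolf Spider.
It has 4 species and 3 links.

3 links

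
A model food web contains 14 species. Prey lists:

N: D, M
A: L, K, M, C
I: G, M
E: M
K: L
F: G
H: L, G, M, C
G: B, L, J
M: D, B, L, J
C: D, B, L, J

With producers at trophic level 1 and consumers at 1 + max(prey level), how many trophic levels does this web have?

Producers (level 1): D, B, L, J.
B → G → I gives I level 3.
No species has a prey at level 3, so no species reaches level 4.

3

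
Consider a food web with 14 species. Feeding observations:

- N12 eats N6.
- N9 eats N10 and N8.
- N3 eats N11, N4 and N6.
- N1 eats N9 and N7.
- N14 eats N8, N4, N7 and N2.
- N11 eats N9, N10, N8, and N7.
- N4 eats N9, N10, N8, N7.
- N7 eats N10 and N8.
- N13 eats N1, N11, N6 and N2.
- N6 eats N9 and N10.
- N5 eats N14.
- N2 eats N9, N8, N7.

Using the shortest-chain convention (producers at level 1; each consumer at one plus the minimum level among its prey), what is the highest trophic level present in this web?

3

Producers (level 1): N10, N8.
Following each consumer down to its lowest-level prey: N10 → N6 → N12 (levels 1 through 3).
All prey of N12 (N6 2) are at level 2 or above, so N12 is at level 1 + 2 = 3.
Every consumer has at least one prey at level 2 or below, so none exceeds level 3.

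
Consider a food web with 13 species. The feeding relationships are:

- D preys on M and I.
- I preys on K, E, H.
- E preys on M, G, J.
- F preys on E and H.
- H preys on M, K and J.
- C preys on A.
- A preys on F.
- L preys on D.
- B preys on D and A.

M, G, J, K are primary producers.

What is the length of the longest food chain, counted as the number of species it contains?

5 species

One longest chain: M → E → I → D → L.
It has 5 species and 4 links.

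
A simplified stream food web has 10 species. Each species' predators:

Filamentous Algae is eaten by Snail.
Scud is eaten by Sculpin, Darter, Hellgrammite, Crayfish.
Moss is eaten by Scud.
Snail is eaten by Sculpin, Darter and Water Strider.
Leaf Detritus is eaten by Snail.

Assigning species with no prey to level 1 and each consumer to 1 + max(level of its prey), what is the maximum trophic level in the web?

3

Basal resources (level 1): Filamentous Algae, Leaf Detritus, Moss.
Filamentous Algae → Snail → Water Strider gives Water Strider level 3.
No species has a prey at level 3, so no species reaches level 4.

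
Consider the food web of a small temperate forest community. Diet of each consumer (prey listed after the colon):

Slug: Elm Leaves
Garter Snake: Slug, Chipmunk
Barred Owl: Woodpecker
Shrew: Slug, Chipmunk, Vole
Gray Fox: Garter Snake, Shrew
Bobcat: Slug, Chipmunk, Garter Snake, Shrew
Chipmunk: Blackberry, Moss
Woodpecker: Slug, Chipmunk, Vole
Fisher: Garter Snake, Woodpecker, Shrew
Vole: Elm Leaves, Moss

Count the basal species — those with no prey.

3

Basal species (no prey listed): Blackberry, Elm Leaves, Moss.
Count: 3.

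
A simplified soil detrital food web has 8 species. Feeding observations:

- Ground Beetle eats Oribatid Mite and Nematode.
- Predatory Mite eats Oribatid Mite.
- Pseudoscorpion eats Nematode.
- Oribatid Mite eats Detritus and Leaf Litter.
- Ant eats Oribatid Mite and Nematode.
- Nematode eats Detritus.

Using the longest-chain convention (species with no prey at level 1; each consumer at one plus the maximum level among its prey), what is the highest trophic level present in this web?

3

Basal resources (level 1): Leaf Litter, Detritus.
Leaf Litter → Oribatid Mite → Ant gives Ant level 3.
No species has a prey at level 3, so no species reaches level 4.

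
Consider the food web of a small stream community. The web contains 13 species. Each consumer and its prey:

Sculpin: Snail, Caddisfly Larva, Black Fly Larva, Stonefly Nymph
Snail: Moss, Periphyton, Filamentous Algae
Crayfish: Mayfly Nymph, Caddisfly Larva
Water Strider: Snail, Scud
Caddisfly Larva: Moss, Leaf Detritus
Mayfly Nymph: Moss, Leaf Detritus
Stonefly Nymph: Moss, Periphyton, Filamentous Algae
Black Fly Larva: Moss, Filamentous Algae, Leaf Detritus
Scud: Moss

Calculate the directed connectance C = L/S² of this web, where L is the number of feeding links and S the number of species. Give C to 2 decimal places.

C = 0.13

The web has S = 13 species and L = 22 feeding links.
C = L / S² = 22 / 169 = 0.1302 ≈ 0.13.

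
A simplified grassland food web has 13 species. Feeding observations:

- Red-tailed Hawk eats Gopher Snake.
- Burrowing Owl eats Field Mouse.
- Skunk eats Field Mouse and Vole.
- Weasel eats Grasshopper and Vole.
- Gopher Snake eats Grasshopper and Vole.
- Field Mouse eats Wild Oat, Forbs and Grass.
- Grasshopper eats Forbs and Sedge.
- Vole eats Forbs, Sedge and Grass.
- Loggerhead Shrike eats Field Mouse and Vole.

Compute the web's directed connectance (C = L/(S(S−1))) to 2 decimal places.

The web has S = 13 species and L = 18 feeding links.
C = L / (S(S−1)) = 18 / 156 = 0.1154 ≈ 0.12.

C = 0.12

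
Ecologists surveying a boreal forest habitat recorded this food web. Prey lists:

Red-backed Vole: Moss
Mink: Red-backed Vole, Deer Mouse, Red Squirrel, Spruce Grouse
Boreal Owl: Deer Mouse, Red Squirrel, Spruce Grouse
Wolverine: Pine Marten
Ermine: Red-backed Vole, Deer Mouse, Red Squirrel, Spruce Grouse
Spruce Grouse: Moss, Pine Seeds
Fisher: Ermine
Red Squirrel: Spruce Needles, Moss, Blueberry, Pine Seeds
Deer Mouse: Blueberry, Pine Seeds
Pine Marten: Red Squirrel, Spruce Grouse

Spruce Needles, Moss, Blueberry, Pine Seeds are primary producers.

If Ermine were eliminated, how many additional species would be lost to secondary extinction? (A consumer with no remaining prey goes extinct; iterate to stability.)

1

Remove Ermine.
Round 1: Fisher (all prey gone) → extinct.
No further losses. Total secondary extinctions: 1.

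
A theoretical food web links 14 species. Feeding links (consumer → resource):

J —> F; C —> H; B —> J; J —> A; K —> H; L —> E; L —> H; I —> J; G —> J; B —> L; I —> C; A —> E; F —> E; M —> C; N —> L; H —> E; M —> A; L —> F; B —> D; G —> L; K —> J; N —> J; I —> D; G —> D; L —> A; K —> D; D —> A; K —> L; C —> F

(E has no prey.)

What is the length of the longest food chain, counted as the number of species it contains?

One longest chain: E → A → D → G.
It has 4 species and 3 links.

4 species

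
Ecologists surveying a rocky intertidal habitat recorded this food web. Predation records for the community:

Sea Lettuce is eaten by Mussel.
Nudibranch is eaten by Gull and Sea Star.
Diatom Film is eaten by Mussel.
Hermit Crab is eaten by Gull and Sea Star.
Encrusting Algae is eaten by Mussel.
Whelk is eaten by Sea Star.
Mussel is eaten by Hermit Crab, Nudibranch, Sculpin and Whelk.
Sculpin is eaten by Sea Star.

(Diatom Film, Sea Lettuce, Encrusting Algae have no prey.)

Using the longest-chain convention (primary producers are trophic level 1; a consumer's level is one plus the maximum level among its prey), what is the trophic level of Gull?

Diatom Film is a producer → level 1.
Mussel eats Diatom Film (level 1); other prey at levels: Sea Lettuce 1, Encrusting Algae 1 → level 2.
Hermit Crab eats Mussel → level 3.
Gull eats Hermit Crab (level 3); other prey at levels: Nudibranch 3 → level 4.

Trophic level 4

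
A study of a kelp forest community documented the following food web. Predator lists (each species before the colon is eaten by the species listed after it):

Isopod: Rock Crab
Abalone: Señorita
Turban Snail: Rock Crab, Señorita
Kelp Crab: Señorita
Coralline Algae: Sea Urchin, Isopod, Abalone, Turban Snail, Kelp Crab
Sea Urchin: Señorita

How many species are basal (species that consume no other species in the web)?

1

Basal species (no prey listed): Coralline Algae.
Count: 1.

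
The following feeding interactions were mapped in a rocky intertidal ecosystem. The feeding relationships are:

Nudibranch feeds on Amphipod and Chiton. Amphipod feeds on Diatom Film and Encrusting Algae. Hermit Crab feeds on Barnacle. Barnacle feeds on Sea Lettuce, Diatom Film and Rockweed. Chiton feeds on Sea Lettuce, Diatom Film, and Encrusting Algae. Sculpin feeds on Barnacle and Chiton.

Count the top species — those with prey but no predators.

3

Top species (has prey, but nothing eats it): Nudibranch, Sculpin, Hermit Crab.
Count: 3.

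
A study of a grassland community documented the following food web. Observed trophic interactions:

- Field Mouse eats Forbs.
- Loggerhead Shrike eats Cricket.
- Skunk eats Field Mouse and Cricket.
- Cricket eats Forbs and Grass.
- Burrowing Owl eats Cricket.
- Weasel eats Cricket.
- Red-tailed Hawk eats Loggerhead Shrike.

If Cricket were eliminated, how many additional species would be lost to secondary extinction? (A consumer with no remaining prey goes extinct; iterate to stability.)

Remove Cricket.
Round 1: Loggerhead Shrike (all prey gone), Burrowing Owl (all prey gone), Weasel (all prey gone) → extinct.
Round 2: Red-tailed Hawk (all prey gone) → extinct.
No further losses. Total secondary extinctions: 4.

4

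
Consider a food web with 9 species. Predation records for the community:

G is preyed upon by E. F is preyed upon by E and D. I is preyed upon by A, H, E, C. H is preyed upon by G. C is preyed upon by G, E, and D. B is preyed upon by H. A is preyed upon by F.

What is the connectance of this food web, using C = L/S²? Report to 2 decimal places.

C = 0.16

The web has S = 9 species and L = 13 feeding links.
C = L / S² = 13 / 81 = 0.1605 ≈ 0.16.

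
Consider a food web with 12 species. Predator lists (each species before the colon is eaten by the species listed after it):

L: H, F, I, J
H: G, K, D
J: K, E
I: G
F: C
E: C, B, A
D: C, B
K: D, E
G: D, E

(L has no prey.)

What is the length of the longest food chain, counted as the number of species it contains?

One longest chain: L → H → G → E → C.
It has 5 species and 4 links.

5 species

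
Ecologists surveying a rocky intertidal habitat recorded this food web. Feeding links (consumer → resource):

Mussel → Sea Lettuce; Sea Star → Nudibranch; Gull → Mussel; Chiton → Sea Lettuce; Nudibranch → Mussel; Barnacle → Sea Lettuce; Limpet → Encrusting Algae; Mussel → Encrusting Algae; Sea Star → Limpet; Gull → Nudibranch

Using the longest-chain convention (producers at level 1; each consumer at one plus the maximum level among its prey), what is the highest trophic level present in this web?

Producers (level 1): Sea Lettuce, Encrusting Algae.
Sea Lettuce → Mussel → Nudibranch → Gull gives Gull level 4.
No species has a prey at level 4, so no species reaches level 5.

4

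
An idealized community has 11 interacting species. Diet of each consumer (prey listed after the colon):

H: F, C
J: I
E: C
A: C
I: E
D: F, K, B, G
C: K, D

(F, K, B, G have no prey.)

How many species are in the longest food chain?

One longest chain: F → D → C → E → I → J.
It has 6 species and 5 links.

6 species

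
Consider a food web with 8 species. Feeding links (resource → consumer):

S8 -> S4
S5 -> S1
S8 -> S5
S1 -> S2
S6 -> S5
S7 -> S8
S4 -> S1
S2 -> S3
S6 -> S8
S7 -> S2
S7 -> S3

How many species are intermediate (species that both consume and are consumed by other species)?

Intermediate species (has both prey and predators): S8, S4, S5, S1, S2.
Count: 5.

5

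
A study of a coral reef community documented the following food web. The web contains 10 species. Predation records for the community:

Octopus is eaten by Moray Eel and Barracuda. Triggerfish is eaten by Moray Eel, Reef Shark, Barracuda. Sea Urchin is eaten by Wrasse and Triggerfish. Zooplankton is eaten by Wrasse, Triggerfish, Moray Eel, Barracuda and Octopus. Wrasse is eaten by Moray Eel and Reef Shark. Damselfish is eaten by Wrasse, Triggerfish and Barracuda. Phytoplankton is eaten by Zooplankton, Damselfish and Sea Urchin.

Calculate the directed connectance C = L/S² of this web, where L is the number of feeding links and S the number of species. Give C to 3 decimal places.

The web has S = 10 species and L = 20 feeding links.
C = L / S² = 20 / 100 = 0.2000 ≈ 0.200.

C = 0.200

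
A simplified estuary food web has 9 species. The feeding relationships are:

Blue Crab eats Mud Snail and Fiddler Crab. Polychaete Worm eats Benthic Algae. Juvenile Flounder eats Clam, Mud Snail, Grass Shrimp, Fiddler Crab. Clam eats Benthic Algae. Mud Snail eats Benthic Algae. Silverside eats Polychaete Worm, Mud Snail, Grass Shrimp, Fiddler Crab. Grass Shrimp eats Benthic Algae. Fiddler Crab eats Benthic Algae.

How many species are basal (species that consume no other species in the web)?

Basal species (no prey listed): Benthic Algae.
Count: 1.

1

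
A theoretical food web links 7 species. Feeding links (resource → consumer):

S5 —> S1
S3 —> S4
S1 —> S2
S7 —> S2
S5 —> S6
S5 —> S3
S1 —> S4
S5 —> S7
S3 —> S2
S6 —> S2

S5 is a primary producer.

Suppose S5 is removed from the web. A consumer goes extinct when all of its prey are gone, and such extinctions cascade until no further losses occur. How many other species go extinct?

6

Remove S5.
Round 1: S7 (all prey gone), S6 (all prey gone), S3 (all prey gone), S1 (all prey gone) → extinct.
Round 2: S4 (all prey gone), S2 (all prey gone) → extinct.
No further losses. Total secondary extinctions: 6.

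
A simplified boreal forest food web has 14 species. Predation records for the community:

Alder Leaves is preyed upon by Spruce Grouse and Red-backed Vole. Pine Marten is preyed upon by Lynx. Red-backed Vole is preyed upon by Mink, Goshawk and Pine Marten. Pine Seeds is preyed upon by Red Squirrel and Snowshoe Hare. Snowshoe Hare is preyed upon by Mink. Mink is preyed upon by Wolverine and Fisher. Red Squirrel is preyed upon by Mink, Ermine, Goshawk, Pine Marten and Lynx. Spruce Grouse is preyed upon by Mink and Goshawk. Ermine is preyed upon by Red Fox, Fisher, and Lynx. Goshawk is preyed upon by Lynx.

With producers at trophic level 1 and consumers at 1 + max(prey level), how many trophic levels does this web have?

4

Producers (level 1): Pine Seeds, Alder Leaves.
Pine Seeds → Red Squirrel → Ermine → Fisher gives Fisher level 4.
No species has a prey at level 4, so no species reaches level 5.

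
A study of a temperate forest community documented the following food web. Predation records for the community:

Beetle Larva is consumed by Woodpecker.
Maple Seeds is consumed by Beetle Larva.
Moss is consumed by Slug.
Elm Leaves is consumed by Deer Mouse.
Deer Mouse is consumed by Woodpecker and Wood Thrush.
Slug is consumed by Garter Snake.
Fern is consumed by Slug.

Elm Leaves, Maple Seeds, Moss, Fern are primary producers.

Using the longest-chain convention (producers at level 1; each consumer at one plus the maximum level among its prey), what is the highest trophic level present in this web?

3

Producers (level 1): Elm Leaves, Maple Seeds, Moss, Fern.
Moss → Slug → Garter Snake gives Garter Snake level 3.
No species has a prey at level 3, so no species reaches level 4.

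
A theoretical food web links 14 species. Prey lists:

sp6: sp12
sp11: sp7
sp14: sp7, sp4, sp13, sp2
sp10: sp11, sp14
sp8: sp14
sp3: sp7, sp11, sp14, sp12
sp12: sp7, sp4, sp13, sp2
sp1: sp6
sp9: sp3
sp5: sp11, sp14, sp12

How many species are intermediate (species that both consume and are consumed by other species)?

Intermediate species (has both prey and predators): sp11, sp14, sp12, sp3, sp6.
Count: 5.

5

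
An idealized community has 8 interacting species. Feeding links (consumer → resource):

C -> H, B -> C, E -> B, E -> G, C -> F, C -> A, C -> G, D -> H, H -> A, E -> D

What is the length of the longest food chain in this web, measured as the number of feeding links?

One longest chain: A → H → C → B → E.
It has 5 species and 4 links.

4 links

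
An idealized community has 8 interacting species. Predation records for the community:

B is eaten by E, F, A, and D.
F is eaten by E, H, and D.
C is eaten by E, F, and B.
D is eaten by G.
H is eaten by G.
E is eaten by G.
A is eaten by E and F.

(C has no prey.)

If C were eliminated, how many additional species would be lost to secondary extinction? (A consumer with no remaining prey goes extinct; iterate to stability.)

7

Remove C.
Round 1: B (all prey gone) → extinct.
Round 2: A (all prey gone) → extinct.
Round 3: F (all prey gone) → extinct.
Round 4: H (all prey gone), D (all prey gone), E (all prey gone) → extinct.
Round 5: G (all prey gone) → extinct.
No further losses. Total secondary extinctions: 7.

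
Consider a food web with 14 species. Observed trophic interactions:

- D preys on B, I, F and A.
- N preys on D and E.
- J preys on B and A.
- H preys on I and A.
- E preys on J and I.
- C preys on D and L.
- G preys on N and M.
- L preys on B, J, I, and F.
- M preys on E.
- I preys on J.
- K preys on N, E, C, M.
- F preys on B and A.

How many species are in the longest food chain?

One longest chain: B → J → I → D → N → G.
It has 6 species and 5 links.

6 species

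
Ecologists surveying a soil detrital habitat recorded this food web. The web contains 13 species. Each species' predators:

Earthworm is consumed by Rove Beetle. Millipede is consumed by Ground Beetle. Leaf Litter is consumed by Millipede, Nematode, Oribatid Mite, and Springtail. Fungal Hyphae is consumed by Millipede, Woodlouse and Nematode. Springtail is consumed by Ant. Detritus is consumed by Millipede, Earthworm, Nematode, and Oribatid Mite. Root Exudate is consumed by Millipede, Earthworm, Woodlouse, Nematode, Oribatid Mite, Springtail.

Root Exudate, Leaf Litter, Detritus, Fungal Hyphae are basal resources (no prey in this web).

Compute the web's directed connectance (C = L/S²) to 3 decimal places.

The web has S = 13 species and L = 20 feeding links.
C = L / S² = 20 / 169 = 0.1183 ≈ 0.118.

C = 0.118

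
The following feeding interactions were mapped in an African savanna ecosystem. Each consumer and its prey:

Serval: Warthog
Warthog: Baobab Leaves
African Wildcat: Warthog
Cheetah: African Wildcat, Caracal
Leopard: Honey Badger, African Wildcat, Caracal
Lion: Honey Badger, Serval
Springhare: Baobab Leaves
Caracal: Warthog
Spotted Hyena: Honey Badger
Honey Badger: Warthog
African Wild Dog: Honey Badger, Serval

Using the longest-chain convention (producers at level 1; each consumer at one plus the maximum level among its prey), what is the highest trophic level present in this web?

Producers (level 1): Baobab Leaves.
Baobab Leaves → Warthog → Honey Badger → Lion gives Lion level 4.
No species has a prey at level 4, so no species reaches level 5.

4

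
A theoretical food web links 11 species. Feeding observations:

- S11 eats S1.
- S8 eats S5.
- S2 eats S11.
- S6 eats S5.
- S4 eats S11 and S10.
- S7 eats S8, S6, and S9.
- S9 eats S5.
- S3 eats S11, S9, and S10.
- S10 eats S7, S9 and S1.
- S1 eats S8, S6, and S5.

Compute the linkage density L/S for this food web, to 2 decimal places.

There are L = 19 links among S = 11 species.
L/S = 19/11 = 1.7273 ≈ 1.73.

L/S = 1.73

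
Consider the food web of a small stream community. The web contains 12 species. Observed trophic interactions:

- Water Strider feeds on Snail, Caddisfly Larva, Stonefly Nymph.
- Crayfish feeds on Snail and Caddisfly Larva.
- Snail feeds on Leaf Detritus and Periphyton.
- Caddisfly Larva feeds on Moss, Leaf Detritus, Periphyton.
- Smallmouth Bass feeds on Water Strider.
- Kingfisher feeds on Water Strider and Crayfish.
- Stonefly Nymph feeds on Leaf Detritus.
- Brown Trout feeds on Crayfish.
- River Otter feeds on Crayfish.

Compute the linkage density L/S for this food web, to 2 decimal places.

There are L = 16 links among S = 12 species.
L/S = 16/12 = 1.3333 ≈ 1.33.

L/S = 1.33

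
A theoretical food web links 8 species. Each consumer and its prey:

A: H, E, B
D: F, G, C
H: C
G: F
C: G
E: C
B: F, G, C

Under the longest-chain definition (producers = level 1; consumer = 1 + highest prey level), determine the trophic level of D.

F is a producer → level 1.
G eats F → level 2.
C eats G → level 3.
D eats C (level 3); other prey at levels: F 1, G 2 → level 4.

Trophic level 4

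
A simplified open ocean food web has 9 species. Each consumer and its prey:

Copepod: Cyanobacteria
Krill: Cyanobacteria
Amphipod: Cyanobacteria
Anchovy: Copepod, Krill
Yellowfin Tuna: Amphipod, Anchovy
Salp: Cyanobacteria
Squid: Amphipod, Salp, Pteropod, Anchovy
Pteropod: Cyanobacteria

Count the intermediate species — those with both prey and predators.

Intermediate species (has both prey and predators): Amphipod, Copepod, Salp, Krill, Pteropod, Anchovy.
Count: 6.

6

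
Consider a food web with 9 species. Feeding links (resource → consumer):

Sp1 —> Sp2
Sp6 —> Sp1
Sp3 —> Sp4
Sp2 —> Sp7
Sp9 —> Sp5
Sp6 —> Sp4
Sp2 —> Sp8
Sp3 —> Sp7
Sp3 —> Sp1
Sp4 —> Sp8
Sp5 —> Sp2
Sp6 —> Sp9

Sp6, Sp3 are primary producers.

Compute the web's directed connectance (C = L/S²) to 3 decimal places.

The web has S = 9 species and L = 12 feeding links.
C = L / S² = 12 / 81 = 0.1481 ≈ 0.148.

C = 0.148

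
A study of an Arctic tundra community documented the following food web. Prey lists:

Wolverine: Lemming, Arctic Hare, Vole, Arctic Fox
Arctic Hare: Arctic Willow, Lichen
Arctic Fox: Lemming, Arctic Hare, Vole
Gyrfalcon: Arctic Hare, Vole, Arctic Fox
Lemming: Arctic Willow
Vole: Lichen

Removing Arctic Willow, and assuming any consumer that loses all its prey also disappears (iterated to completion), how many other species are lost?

Remove Arctic Willow.
Round 1: Lemming (all prey gone) → extinct.
No further losses. Total secondary extinctions: 1.

1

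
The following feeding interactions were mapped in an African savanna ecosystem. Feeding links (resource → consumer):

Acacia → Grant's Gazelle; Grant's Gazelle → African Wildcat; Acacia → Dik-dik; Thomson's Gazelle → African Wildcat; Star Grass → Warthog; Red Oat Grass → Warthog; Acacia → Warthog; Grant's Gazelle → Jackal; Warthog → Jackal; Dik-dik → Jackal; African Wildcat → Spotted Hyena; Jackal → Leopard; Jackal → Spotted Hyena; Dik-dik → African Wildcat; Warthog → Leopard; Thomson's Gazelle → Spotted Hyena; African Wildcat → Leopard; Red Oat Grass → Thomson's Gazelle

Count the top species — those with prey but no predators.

Top species (has prey, but nothing eats it): Spotted Hyena, Leopard.
Count: 2.

2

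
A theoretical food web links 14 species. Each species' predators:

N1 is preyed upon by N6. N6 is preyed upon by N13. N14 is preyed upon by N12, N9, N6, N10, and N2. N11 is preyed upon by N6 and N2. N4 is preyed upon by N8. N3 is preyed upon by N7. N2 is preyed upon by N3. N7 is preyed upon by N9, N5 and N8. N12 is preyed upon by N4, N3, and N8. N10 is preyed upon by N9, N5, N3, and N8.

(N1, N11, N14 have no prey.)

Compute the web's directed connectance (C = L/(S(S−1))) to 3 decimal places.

C = 0.121

The web has S = 14 species and L = 22 feeding links.
C = L / (S(S−1)) = 22 / 182 = 0.1209 ≈ 0.121.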